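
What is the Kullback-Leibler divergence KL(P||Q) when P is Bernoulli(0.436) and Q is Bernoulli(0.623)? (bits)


KL = p*log2(p/q) + (1-p)*log2((1-p)/(1-q)) = 0.436*log2(0.436/0.623) + 0.564*log2(0.564/0.377) = 0.1033

0.1033 bits


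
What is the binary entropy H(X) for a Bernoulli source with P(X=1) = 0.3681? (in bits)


H = -p*log2(p) - (1-p)*log2(1-p). -0.3681*log2(0.3681) = 0.530738; -0.6319*log2(0.6319) = 0.418464. H = 0.530738 + 0.418464 = 0.9492

0.9492 bits


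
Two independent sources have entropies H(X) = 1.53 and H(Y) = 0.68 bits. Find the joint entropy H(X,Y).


For independent variables, H(X,Y) = H(X) + H(Y) = 1.53 + 0.68 = 2.21

2.21 bits


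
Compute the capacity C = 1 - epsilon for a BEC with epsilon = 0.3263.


C = 1 - epsilon = 1 - 0.3263 = 0.6737

0.6737 bits


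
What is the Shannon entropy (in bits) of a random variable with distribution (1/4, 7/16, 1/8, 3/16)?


H = -sum(p_i * log2(p_i)). Terms: -(1/4)*log2(1/4) = 0.500000; -(7/16)*log2(7/16) = 0.521782; -(1/8)*log2(1/8) = 0.375000; -(3/16)*log2(3/16) = 0.452820. H = 0.500000 + 0.521782 + 0.375000 + 0.452820 = 1.8496

1.8496 bits


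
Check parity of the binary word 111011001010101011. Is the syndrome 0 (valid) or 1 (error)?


Syndrome = XOR of all bits = 1 XOR 1 XOR 1 XOR 0 XOR 1 XOR 1 XOR 0 XOR 0 XOR 1 XOR 0 XOR 1 XOR 0 XOR 1 XOR 0 XOR 1 XOR 0 XOR 1 XOR 1 = 1

1


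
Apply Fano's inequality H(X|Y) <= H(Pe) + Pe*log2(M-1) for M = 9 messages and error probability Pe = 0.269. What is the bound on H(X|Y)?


H(Pe) = -Pe*log2(Pe) - (1-Pe)*log2(1-Pe) = -0.269*log2(0.269) - 0.731*log2(0.731) = 0.509573 + 0.330453 = 0.84. Pe*log2(M-1) = 0.269*log2(8) = 0.807000. Bound = H(Pe) + Pe*log2(M-1) = 0.509573 + 0.330453 + 0.807000 = 1.647

1.647 bits


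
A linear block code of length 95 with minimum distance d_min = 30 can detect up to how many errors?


Detection capability = d_min - 1 = 30 - 1 = 29

29 errors


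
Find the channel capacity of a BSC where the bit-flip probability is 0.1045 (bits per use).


H(p) = -p*log2(p) - (1-p)*log2(1-p) = -0.1045*log2(0.1045) - 0.8955*log2(0.8955) = 0.340505 + 0.142595 = 0.4831. C = 1 - H(p) = 1 - 0.4831 = 0.5169

0.5169 bits


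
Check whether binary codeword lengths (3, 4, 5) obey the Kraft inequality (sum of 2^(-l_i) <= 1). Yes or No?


Kraft sum = sum(2^(-l_i)) = 0.2188, need <= 1. Result: satisfied (a binary prefix-free code with these lengths exists)

Yes


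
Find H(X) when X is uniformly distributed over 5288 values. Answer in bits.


H = log2(n) = log2(5288) = 12.3685

12.3685 bits


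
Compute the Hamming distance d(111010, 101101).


Count differing positions: . ^ . ^ ^ ^ = 4 differences

4


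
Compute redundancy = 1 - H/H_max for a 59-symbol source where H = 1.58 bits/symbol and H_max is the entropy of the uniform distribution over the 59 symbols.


H_max = log2(K) = log2(59) = 5.8826 bits/symbol. Redundancy = 1 - H/H_max = 1 - 1.58/5.8826 = 1 - 0.2686 = 0.7314

0.7314


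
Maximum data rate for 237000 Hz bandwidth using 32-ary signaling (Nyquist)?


Rate = 2 * B * log2(M) = 2 * 237000 * 5.0 = 2370000.0

2370000.0 bps


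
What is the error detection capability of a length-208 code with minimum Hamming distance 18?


Detection capability = d_min - 1 = 18 - 1 = 17

17 errors


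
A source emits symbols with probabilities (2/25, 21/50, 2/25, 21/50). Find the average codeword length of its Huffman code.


Huffman construction (repeatedly merge the two least-probable nodes; each merge adds 1 bit to every symbol beneath it): 2/25 + 2/25 = 4/25; 4/25 + 21/50 = 29/50; 21/50 + 29/50 = 1. Resulting codeword lengths (in the order the probabilities were given): (3, 2, 3, 1). L_avg = sum(p_i * l_i) = 2/25*3 + 21/50*2 + 2/25*3 + 21/50*1 = 87/50 = 1.74

1.74 bits


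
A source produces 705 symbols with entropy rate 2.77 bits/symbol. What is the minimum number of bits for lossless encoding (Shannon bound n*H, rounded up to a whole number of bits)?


Minimum bits >= n * H = 705 * 2.77 = 1952.85, rounded up to a whole number of bits = 1953

1953 bits


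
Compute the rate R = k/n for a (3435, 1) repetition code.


Rate = k/n = 1/3435

1/3435


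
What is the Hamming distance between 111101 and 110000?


Count differing positions: . . ^ ^ . ^ = 3 differences

3


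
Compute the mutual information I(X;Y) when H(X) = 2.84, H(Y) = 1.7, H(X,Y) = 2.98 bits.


I(X;Y) = H(X) + H(Y) - H(X,Y) = 2.84 + 1.7 - 2.98 = 1.56

1.56 bits


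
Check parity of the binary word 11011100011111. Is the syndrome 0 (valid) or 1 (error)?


Syndrome = XOR of all bits = 1 XOR 1 XOR 0 XOR 1 XOR 1 XOR 1 XOR 0 XOR 0 XOR 0 XOR 1 XOR 1 XOR 1 XOR 1 XOR 1 = 0

0


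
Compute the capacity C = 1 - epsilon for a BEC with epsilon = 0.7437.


C = 1 - epsilon = 1 - 0.7437 = 0.2563

0.2563 bits


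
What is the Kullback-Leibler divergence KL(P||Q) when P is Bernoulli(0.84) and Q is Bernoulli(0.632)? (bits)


KL = p*log2(p/q) + (1-p)*log2((1-p)/(1-q)) = 0.84*log2(0.84/0.632) + 0.16*log2(0.16/0.368) = 0.1525

0.1525 bits


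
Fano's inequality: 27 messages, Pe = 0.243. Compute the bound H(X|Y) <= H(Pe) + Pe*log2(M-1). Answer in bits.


H(Pe) = -Pe*log2(Pe) - (1-Pe)*log2(1-Pe) = -0.243*log2(0.243) - 0.757*log2(0.757) = 0.495956 + 0.304038 = 0.8. Pe*log2(M-1) = 0.243*log2(26) = 1.142207. Bound = H(Pe) + Pe*log2(M-1) = 0.495956 + 0.304038 + 1.142207 = 1.9422

1.9422 bits


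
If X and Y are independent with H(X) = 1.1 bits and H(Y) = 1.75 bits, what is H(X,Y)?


For independent variables, H(X,Y) = H(X) + H(Y) = 1.1 + 1.75 = 2.85

2.85 bits


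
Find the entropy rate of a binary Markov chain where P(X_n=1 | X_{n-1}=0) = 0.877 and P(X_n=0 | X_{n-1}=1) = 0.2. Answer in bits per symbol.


Stationary distribution: pi_0 = p10/(p01+p10) = 0.1857, pi_1 = 0.8143. Entropy rate H' = pi_0*H(p01) + pi_1*H(p10) = 0.1857*0.5379 + 0.8143*0.7219 = 0.6878

0.6878 bits/symbol


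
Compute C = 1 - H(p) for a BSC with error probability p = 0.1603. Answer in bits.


H(p) = -p*log2(p) - (1-p)*log2(1-p) = -0.1603*log2(0.1603) - 0.8397*log2(0.8397) = 0.423377 + 0.211650 = 0.635. C = 1 - H(p) = 1 - 0.635 = 0.365

0.365 bits


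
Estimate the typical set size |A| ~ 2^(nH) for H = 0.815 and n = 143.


log2|A_typical| = nH = 143 * 0.815 = 116.545, so |A_typical| ~ 2^116.545 = 1.212e+35

1.212e+35


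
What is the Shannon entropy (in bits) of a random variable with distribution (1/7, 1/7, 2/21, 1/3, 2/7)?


H = -sum(p_i * log2(p_i)). Terms: -(1/7)*log2(1/7) = 0.401051; -(1/7)*log2(1/7) = 0.401051; -(2/21)*log2(2/21) = 0.323078; -(1/3)*log2(1/3) = 0.528321; -(2/7)*log2(2/7) = 0.516387. H = 0.401051 + 0.401051 + 0.323078 + 0.528321 + 0.516387 = 2.1699

2.1699 bits


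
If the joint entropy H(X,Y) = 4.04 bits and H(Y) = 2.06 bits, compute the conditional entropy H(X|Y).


H(X|Y) = H(X,Y) - H(Y) = 4.04 - 2.06 = 1.98

1.98 bits


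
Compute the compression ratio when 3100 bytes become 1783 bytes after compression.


Ratio = original / compressed = 3100 / 1783 = 1.7386

1.7386


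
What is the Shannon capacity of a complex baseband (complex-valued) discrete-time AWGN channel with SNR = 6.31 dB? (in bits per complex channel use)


SNR_linear = 10^(6.31/10) = 4.2756; C = log2(1 + SNR_linear) = log2(1 + 4.2756) = 2.3993

2.3993 bits/channel use


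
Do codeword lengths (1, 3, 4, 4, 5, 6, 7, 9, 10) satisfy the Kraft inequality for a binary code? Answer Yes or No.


Kraft sum = sum(2^(-l_i)) = 0.8076, need <= 1. Result: satisfied (a binary prefix-free code with these lengths exists)

Yes


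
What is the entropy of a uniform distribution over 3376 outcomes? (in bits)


H = log2(n) = log2(3376) = 11.7211

11.7211 bits


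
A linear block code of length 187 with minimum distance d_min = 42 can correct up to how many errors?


Correction capability = floor((d-1)/2) = floor((42-1)/2) = 20

20 errors


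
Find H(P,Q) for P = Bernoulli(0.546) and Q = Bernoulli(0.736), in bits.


H(P,Q) = -p*log2(q) - (1-p)*log2(1-q). -0.546*log2(0.736) = 0.241453; -0.454*log2(0.264) = 0.872311. H(P,Q) = 0.241453 + 0.872311 = 1.1138

1.1138 bits


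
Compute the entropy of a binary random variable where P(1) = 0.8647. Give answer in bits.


H = -p*log2(p) - (1-p)*log2(1-p). -0.8647*log2(0.8647) = 0.181352; -0.1353*log2(0.1353) = 0.390444. H = 0.181352 + 0.390444 = 0.5718

0.5718 bits


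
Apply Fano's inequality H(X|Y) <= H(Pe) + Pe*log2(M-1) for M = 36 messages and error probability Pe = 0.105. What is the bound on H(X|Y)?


H(Pe) = -Pe*log2(Pe) - (1-Pe)*log2(1-Pe) = -0.105*log2(0.105) - 0.895*log2(0.895) = 0.341412 + 0.143236 = 0.4846. Pe*log2(M-1) = 0.105*log2(35) = 0.538575. Bound = H(Pe) + Pe*log2(M-1) = 0.341412 + 0.143236 + 0.538575 = 1.0232

1.0232 bits


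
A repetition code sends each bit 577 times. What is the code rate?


Rate = k/n = 1/577

1/577


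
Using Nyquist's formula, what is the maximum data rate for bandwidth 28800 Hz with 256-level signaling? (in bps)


Rate = 2 * B * log2(M) = 2 * 28800 * 8.0 = 460800.0

460800.0 bps


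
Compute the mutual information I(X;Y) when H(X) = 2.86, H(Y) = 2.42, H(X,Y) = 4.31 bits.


I(X;Y) = H(X) + H(Y) - H(X,Y) = 2.86 + 2.42 - 4.31 = 0.97

0.97 bits


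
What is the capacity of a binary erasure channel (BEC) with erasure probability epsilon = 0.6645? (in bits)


C = 1 - epsilon = 1 - 0.6645 = 0.3355

0.3355 bits


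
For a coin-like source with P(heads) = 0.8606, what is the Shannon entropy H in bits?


H = -p*log2(p) - (1-p)*log2(1-p). -0.8606*log2(0.8606) = 0.186393; -0.1394*log2(0.1394) = 0.396272. H = 0.186393 + 0.396272 = 0.5827

0.5827 bits


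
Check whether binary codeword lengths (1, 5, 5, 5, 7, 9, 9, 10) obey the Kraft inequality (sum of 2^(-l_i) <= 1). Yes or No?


Kraft sum = sum(2^(-l_i)) = 0.6064, need <= 1. Result: satisfied (a binary prefix-free code with these lengths exists)

Yes


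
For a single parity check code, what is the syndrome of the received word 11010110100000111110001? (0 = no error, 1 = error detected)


Syndrome = XOR of all bits = 1 XOR 1 XOR 0 XOR 1 XOR 0 XOR 1 XOR 1 XOR 0 XOR 1 XOR 0 XOR 0 XOR 0 XOR 0 XOR 0 XOR 1 XOR 1 XOR 1 XOR 1 XOR 1 XOR 0 XOR 0 XOR 0 XOR 1 = 0

0


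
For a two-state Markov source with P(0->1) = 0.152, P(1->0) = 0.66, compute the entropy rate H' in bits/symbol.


Stationary distribution: pi_0 = p10/(p01+p10) = 0.8128, pi_1 = 0.1872. Entropy rate H' = pi_0*H(p01) + pi_1*H(p10) = 0.8128*0.6148 + 0.1872*0.9248 = 0.6729

0.6729 bits/symbol


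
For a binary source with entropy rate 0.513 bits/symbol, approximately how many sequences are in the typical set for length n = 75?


log2|A_typical| = nH = 75 * 0.513 = 38.475, so |A_typical| ~ 2^38.475 = 3.821e+11

3.821e+11


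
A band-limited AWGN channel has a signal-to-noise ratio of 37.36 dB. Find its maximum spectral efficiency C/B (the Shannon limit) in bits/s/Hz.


SNR_linear = 10^(37.36/10) = 5445.0265; C/B = log2(1 + SNR_linear) = log2(1 + 5445.0265) = 12.411

12.411 bits/s/Hz


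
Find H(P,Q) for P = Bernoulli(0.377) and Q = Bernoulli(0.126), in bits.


H(P,Q) = -p*log2(q) - (1-p)*log2(1-q). -0.377*log2(0.126) = 1.126666; -0.623*log2(0.874) = 0.121046. H(P,Q) = 1.126666 + 0.121046 = 1.2477

1.2477 bits


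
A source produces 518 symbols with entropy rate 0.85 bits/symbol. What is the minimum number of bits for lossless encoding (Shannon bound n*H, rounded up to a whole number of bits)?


Minimum bits >= n * H = 518 * 0.85 = 440.3, rounded up to a whole number of bits = 441

441 bits


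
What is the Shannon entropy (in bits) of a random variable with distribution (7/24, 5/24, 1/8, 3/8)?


H = -sum(p_i * log2(p_i)). Terms: -(7/24)*log2(7/24) = 0.518469; -(5/24)*log2(5/24) = 0.471466; -(1/8)*log2(1/8) = 0.375000; -(3/8)*log2(3/8) = 0.530639. H = 0.518469 + 0.471466 + 0.375000 + 0.530639 = 1.8956

1.8956 bits


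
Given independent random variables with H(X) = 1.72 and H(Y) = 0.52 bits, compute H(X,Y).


For independent variables, H(X,Y) = H(X) + H(Y) = 1.72 + 0.52 = 2.24

2.24 bits


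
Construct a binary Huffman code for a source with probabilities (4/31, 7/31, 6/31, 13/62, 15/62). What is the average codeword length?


Huffman construction (repeatedly merge the two least-probable nodes; each merge adds 1 bit to every symbol beneath it): 4/31 + 6/31 = 10/31; 13/62 + 7/31 = 27/62; 15/62 + 10/31 = 35/62; 27/62 + 35/62 = 1. Resulting codeword lengths (in the order the probabilities were given): (3, 2, 3, 2, 2). L_avg = sum(p_i * l_i) = 4/31*3 + 7/31*2 + 6/31*3 + 13/62*2 + 15/62*2 = 72/31 = 2.3226

2.3226 bits


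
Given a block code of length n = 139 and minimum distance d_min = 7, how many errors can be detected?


Detection capability = d_min - 1 = 7 - 1 = 6

6 errors


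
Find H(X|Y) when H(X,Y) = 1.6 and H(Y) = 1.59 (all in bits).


H(X|Y) = H(X,Y) - H(Y) = 1.6 - 1.59 = 0.01

0.01 bits


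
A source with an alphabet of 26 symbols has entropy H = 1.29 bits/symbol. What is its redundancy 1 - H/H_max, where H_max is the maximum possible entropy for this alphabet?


H_max = log2(K) = log2(26) = 4.7004 bits/symbol. Redundancy = 1 - H/H_max = 1 - 1.29/4.7004 = 1 - 0.2744 = 0.7256

0.7256


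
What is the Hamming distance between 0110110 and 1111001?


Count differing positions: ^ . . ^ ^ ^ ^ = 5 differences

5


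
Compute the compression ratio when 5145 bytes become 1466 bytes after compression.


Ratio = original / compressed = 5145 / 1466 = 3.5095

3.5095


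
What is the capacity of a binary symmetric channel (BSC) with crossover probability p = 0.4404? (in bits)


H(p) = -p*log2(p) - (1-p)*log2(1-p) = -0.4404*log2(0.4404) - 0.5596*log2(0.5596) = 0.521043 + 0.468683 = 0.9897. C = 1 - H(p) = 1 - 0.9897 = 0.0103

0.0103 bits


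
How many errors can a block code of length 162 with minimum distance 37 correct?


Correction capability = floor((d-1)/2) = floor((37-1)/2) = 18

18 errors


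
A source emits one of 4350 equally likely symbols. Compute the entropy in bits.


H = log2(n) = log2(4350) = 12.0868

12.0868 bits


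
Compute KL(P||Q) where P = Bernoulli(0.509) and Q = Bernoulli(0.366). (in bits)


KL = p*log2(p/q) + (1-p)*log2((1-p)/(1-q)) = 0.509*log2(0.509/0.366) + 0.491*log2(0.491/0.634) = 0.0611

0.0611 bits


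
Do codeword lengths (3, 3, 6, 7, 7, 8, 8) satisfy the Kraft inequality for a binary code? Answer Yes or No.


Kraft sum = sum(2^(-l_i)) = 0.2891, need <= 1. Result: satisfied (a binary prefix-free code with these lengths exists)

Yes


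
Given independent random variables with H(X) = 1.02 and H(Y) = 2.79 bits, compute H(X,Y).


For independent variables, H(X,Y) = H(X) + H(Y) = 1.02 + 2.79 = 3.81

3.81 bits


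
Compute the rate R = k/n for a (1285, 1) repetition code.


Rate = k/n = 1/1285

1/1285


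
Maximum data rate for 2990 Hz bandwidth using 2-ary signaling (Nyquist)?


Rate = 2 * B * log2(M) = 2 * 2990 * 1.0 = 5980.0

5980.0 bps


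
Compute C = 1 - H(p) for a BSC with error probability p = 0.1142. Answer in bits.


H(p) = -p*log2(p) - (1-p)*log2(1-p) = -0.1142*log2(0.1142) - 0.8858*log2(0.8858) = 0.357488 + 0.154968 = 0.5125. C = 1 - H(p) = 1 - 0.5125 = 0.4875

0.4875 bits


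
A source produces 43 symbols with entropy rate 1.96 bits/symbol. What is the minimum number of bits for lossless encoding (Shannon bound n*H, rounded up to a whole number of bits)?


Minimum bits >= n * H = 43 * 1.96 = 84.28, rounded up to a whole number of bits = 85

85 bits


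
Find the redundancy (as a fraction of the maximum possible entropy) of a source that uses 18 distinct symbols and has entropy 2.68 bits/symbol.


H_max = log2(K) = log2(18) = 4.1699 bits/symbol. Redundancy = 1 - H/H_max = 1 - 2.68/4.1699 = 1 - 0.6427 = 0.3573

0.3573


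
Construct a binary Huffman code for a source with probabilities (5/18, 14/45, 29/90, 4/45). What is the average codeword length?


Huffman construction (repeatedly merge the two least-probable nodes; each merge adds 1 bit to every symbol beneath it): 4/45 + 5/18 = 11/30; 14/45 + 29/90 = 19/30; 11/30 + 19/30 = 1. Resulting codeword lengths (in the order the probabilities were given): (2, 2, 2, 2). L_avg = sum(p_i * l_i) = 5/18*2 + 14/45*2 + 29/90*2 + 4/45*2 = 2

2.0 bits


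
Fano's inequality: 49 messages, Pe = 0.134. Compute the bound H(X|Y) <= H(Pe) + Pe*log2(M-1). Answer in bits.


H(Pe) = -Pe*log2(Pe) - (1-Pe)*log2(1-Pe) = -0.134*log2(0.134) - 0.866*log2(0.866) = 0.388559 + 0.179748 = 0.5683. Pe*log2(M-1) = 0.134*log2(48) = 0.748385. Bound = H(Pe) + Pe*log2(M-1) = 0.388559 + 0.179748 + 0.748385 = 1.3167

1.3167 bits


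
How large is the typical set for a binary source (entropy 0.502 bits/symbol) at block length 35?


log2|A_typical| = nH = 35 * 0.502 = 17.57, so |A_typical| ~ 2^17.57 = 1.946e+05

1.946e+05


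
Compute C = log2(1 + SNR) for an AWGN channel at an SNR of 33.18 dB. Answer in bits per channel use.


SNR_linear = 10^(33.18/10) = 2079.6967; C = log2(1 + SNR_linear) = log2(1 + 2079.6967) = 11.0229

11.0229 bits/channel use


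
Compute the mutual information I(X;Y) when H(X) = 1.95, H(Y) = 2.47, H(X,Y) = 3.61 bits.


I(X;Y) = H(X) + H(Y) - H(X,Y) = 1.95 + 2.47 - 3.61 = 0.81

0.81 bits


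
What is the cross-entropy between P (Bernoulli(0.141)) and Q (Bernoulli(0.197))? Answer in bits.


H(P,Q) = -p*log2(q) - (1-p)*log2(1-q). -0.141*log2(0.197) = 0.330466; -0.859*log2(0.803) = 0.271898. H(P,Q) = 0.330466 + 0.271898 = 0.6024

0.6024 bits


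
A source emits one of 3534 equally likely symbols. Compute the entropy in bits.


H = log2(n) = log2(3534) = 11.7871

11.7871 bits


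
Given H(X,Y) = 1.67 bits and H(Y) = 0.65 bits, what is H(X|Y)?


H(X|Y) = H(X,Y) - H(Y) = 1.67 - 0.65 = 1.02

1.02 bits


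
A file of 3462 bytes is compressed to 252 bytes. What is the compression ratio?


Ratio = original / compressed = 3462 / 252 = 13.7381

13.7381


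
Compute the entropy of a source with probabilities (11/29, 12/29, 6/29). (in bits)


H = -sum(p_i * log2(p_i)). Terms: -(11/29)*log2(11/29) = 0.530484; -(12/29)*log2(12/29) = 0.526766; -(6/29)*log2(6/29) = 0.470280. H = 0.530484 + 0.526766 + 0.470280 = 1.5275

1.5275 bits


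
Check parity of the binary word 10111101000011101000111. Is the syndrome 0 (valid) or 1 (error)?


Syndrome = XOR of all bits = 1 XOR 0 XOR 1 XOR 1 XOR 1 XOR 1 XOR 0 XOR 1 XOR 0 XOR 0 XOR 0 XOR 0 XOR 1 XOR 1 XOR 1 XOR 0 XOR 1 XOR 0 XOR 0 XOR 0 XOR 1 XOR 1 XOR 1 = 1

1


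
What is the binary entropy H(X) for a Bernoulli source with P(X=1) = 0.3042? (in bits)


H = -p*log2(p) - (1-p)*log2(1-p). -0.3042*log2(0.3042) = 0.522283; -0.6958*log2(0.6958) = 0.364081. H = 0.522283 + 0.364081 = 0.8864

0.8864 bits


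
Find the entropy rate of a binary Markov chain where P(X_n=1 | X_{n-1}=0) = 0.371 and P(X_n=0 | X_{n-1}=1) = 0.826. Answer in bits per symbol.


Stationary distribution: pi_0 = p10/(p01+p10) = 0.6901, pi_1 = 0.3099. Entropy rate H' = pi_0*H(p01) + pi_1*H(p10) = 0.6901*0.9514 + 0.3099*0.6668 = 0.8632

0.8632 bits/symbol


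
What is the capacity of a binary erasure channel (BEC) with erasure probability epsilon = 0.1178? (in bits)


C = 1 - epsilon = 1 - 0.1178 = 0.8822

0.8822 bits


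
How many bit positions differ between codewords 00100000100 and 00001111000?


Count differing positions: . . ^ . ^ ^ ^ ^ ^ . . = 6 differences

6


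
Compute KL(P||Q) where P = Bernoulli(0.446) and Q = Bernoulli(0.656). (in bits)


KL = p*log2(p/q) + (1-p)*log2((1-p)/(1-q)) = 0.446*log2(0.446/0.656) + 0.554*log2(0.554/0.344) = 0.1326

0.1326 bits


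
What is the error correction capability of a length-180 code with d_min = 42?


Correction capability = floor((d-1)/2) = floor((42-1)/2) = 20

20 errors


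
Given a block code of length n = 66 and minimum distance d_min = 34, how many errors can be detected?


Detection capability = d_min - 1 = 34 - 1 = 33

33 errors


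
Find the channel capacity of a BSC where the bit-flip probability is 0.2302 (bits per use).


H(p) = -p*log2(p) - (1-p)*log2(1-p) = -0.2302*log2(0.2302) - 0.7698*log2(0.7698) = 0.487803 + 0.290557 = 0.7784. C = 1 - H(p) = 1 - 0.7784 = 0.2216

0.2216 bits


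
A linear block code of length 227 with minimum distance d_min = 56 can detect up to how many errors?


Detection capability = d_min - 1 = 56 - 1 = 55

55 errors


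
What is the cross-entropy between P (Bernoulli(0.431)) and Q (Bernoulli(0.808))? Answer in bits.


H(P,Q) = -p*log2(q) - (1-p)*log2(1-q). -0.431*log2(0.808) = 0.132564; -0.569*log2(0.192) = 1.354688. H(P,Q) = 0.132564 + 1.354688 = 1.4873

1.4873 bits


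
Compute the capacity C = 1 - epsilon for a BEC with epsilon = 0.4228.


C = 1 - epsilon = 1 - 0.4228 = 0.5772

0.5772 bits


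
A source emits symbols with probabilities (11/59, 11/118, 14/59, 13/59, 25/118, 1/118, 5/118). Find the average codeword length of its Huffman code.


Huffman construction (repeatedly merge the two least-probable nodes; each merge adds 1 bit to every symbol beneath it): 1/118 + 5/118 = 3/59; 3/59 + 11/118 = 17/118; 17/118 + 11/59 = 39/118; 25/118 + 13/59 = 51/118; 14/59 + 39/118 = 67/118; 51/118 + 67/118 = 1. Resulting codeword lengths (in the order the probabilities were given): (3, 4, 2, 2, 2, 5, 5). L_avg = sum(p_i * l_i) = 11/59*3 + 11/118*4 + 14/59*2 + 13/59*2 + 25/118*2 + 1/118*5 + 5/118*5 = 149/59 = 2.5254

2.5254 bits


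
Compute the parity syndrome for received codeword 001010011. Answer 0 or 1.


Syndrome = XOR of all bits = 0 XOR 0 XOR 1 XOR 0 XOR 1 XOR 0 XOR 0 XOR 1 XOR 1 = 0

0


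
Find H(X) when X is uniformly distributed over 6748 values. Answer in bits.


H = log2(n) = log2(6748) = 12.7202

12.7202 bits


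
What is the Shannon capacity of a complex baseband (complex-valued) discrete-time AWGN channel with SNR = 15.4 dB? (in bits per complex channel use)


SNR_linear = 10^(15.4/10) = 34.6737; C = log2(1 + SNR_linear) = log2(1 + 34.6737) = 5.1568

5.1568 bits/channel use


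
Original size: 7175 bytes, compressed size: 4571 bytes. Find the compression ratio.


Ratio = original / compressed = 7175 / 4571 = 1.5697

1.5697


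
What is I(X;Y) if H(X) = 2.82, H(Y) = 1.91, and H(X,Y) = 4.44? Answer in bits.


I(X;Y) = H(X) + H(Y) - H(X,Y) = 2.82 + 1.91 - 4.44 = 0.29

0.29 bits


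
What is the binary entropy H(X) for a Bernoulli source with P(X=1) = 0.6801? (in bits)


H = -p*log2(p) - (1-p)*log2(1-p). -0.6801*log2(0.6801) = 0.378259; -0.3199*log2(0.3199) = 0.526014. H = 0.378259 + 0.526014 = 0.9043

0.9043 bits


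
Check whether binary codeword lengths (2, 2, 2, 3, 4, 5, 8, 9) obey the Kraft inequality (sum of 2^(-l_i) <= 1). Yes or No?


Kraft sum = sum(2^(-l_i)) = 0.9746, need <= 1. Result: satisfied (a binary prefix-free code with these lengths exists)

Yes


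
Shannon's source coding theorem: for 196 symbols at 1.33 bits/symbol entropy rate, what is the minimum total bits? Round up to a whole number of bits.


Minimum bits >= n * H = 196 * 1.33 = 260.68, rounded up to a whole number of bits = 261

261 bits


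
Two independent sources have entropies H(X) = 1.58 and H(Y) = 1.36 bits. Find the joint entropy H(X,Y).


For independent variables, H(X,Y) = H(X) + H(Y) = 1.58 + 1.36 = 2.94

2.94 bits


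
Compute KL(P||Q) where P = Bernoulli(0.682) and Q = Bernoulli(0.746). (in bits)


KL = p*log2(p/q) + (1-p)*log2((1-p)/(1-q)) = 0.682*log2(0.682/0.746) + 0.318*log2(0.318/0.254) = 0.0148

0.0148 bits


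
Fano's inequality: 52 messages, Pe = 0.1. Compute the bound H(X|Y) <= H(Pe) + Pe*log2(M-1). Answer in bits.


H(Pe) = -Pe*log2(Pe) - (1-Pe)*log2(1-Pe) = -0.1*log2(0.1) - 0.9*log2(0.9) = 0.332193 + 0.136803 = 0.469. Pe*log2(M-1) = 0.1*log2(51) = 0.567243. Bound = H(Pe) + Pe*log2(M-1) = 0.332193 + 0.136803 + 0.567243 = 1.0362

1.0362 bits


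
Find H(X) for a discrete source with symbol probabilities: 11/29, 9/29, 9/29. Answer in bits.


H = -sum(p_i * log2(p_i)). Terms: -(11/29)*log2(11/29) = 0.530484; -(9/29)*log2(9/29) = 0.523879; -(9/29)*log2(9/29) = 0.523879. H = 0.530484 + 0.523879 + 0.523879 = 1.5782

1.5782 bits


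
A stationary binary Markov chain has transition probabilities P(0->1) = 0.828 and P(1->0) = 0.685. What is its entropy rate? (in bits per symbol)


Stationary distribution: pi_0 = p10/(p01+p10) = 0.4527, pi_1 = 0.5473. Entropy rate H' = pi_0*H(p01) + pi_1*H(p10) = 0.4527*0.6623 + 0.5473*0.8989 = 0.7917

0.7917 bits/symbol


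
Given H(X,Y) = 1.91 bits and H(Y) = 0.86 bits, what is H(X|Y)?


H(X|Y) = H(X,Y) - H(Y) = 1.91 - 0.86 = 1.05

1.05 bits


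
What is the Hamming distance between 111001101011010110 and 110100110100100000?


Count differing positions: . . ^ ^ . ^ . ^ ^ ^ ^ ^ ^ ^ . ^ ^ . = 12 differences

12


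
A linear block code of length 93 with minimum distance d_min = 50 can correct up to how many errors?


Correction capability = floor((d-1)/2) = floor((50-1)/2) = 24

24 errors


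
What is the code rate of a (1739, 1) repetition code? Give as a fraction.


Rate = k/n = 1/1739

1/1739


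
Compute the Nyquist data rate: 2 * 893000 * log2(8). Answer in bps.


Rate = 2 * B * log2(M) = 2 * 893000 * 3.0 = 5358000.0

5358000.0 bps


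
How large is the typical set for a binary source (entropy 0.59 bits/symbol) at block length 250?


log2|A_typical| = nH = 250 * 0.59 = 147.5, so |A_typical| ~ 2^147.5 = 2.523e+44

2.523e+44


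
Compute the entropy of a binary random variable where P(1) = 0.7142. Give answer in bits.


H = -p*log2(p) - (1-p)*log2(1-p). -0.7142*log2(0.7142) = 0.346815; -0.2858*log2(0.2858) = 0.516418. H = 0.346815 + 0.516418 = 0.8632

0.8632 bits


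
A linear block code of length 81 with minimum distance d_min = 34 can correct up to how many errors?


Correction capability = floor((d-1)/2) = floor((34-1)/2) = 16

16 errors


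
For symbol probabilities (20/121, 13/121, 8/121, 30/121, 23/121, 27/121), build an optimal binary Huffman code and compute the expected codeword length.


Huffman construction (repeatedly merge the two least-probable nodes; each merge adds 1 bit to every symbol beneath it): 8/121 + 13/121 = 21/121; 20/121 + 21/121 = 41/121; 23/121 + 27/121 = 50/121; 30/121 + 41/121 = 71/121; 50/121 + 71/121 = 1. Resulting codeword lengths (in the order the probabilities were given): (3, 4, 4, 2, 2, 2). L_avg = sum(p_i * l_i) = 20/121*3 + 13/121*4 + 8/121*4 + 30/121*2 + 23/121*2 + 27/121*2 = 304/121 = 2.5124

2.5124 bits


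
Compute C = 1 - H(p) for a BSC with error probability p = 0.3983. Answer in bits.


H(p) = -p*log2(p) - (1-p)*log2(1-p) = -0.3983*log2(0.3983) - 0.6017*log2(0.6017) = 0.528971 + 0.440976 = 0.9699. C = 1 - H(p) = 1 - 0.9699 = 0.0301

0.0301 bits


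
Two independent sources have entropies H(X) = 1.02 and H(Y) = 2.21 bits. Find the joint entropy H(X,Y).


For independent variables, H(X,Y) = H(X) + H(Y) = 1.02 + 2.21 = 3.23

3.23 bits


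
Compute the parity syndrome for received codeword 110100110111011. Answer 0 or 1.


Syndrome = XOR of all bits = 1 XOR 1 XOR 0 XOR 1 XOR 0 XOR 0 XOR 1 XOR 1 XOR 0 XOR 1 XOR 1 XOR 1 XOR 0 XOR 1 XOR 1 = 0

0


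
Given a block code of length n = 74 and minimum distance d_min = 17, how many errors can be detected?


Detection capability = d_min - 1 = 17 - 1 = 16

16 errors


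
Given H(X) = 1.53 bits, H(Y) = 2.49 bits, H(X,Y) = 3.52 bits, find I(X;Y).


I(X;Y) = H(X) + H(Y) - H(X,Y) = 1.53 + 2.49 - 3.52 = 0.5

0.5 bits


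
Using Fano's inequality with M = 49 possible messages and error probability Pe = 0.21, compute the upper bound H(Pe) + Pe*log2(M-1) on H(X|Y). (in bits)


H(Pe) = -Pe*log2(Pe) - (1-Pe)*log2(1-Pe) = -0.21*log2(0.21) - 0.79*log2(0.79) = 0.472823 + 0.268660 = 0.7415. Pe*log2(M-1) = 0.21*log2(48) = 1.172842. Bound = H(Pe) + Pe*log2(M-1) = 0.472823 + 0.268660 + 1.172842 = 1.9143

1.9143 bits


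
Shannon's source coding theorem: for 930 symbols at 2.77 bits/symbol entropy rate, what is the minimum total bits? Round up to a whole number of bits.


Minimum bits >= n * H = 930 * 2.77 = 2576.1, rounded up to a whole number of bits = 2577

2577 bits


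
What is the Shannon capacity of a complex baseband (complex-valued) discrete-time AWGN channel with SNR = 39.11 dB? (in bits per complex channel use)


SNR_linear = 10^(39.11/10) = 8147.0428; C = log2(1 + SNR_linear) = log2(1 + 8147.0428) = 12.9922

12.9922 bits/channel use


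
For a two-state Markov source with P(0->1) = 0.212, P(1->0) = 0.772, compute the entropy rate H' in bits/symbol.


Stationary distribution: pi_0 = p10/(p01+p10) = 0.7846, pi_1 = 0.2154. Entropy rate H' = pi_0*H(p01) + pi_1*H(p10) = 0.7846*0.7453 + 0.2154*0.7745 = 0.7516

0.7516 bits/symbol


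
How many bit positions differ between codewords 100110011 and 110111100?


Count differing positions: . ^ . . . ^ ^ ^ ^ = 5 differences

5


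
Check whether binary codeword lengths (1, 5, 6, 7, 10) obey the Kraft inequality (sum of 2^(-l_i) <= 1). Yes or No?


Kraft sum = sum(2^(-l_i)) = 0.5557, need <= 1. Result: satisfied (a binary prefix-free code with these lengths exists)

Yes


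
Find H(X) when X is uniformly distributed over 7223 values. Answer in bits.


H = log2(n) = log2(7223) = 12.8184

12.8184 bits


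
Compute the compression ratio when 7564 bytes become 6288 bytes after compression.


Ratio = original / compressed = 7564 / 6288 = 1.2029

1.2029


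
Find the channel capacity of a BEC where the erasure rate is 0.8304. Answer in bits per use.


C = 1 - epsilon = 1 - 0.8304 = 0.1696

0.1696 bits


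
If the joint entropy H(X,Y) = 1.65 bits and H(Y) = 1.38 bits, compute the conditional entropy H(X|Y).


H(X|Y) = H(X,Y) - H(Y) = 1.65 - 1.38 = 0.27

0.27 bits


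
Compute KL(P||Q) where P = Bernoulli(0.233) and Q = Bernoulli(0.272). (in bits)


KL = p*log2(p/q) + (1-p)*log2((1-p)/(1-q)) = 0.233*log2(0.233/0.272) + 0.767*log2(0.767/0.728) = 0.0057

0.0057 bits


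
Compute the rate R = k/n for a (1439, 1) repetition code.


Rate = k/n = 1/1439

1/1439


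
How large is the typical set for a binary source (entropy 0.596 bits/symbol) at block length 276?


log2|A_typical| = nH = 276 * 0.596 = 164.496, so |A_typical| ~ 2^164.496 = 3.298e+49

3.298e+49


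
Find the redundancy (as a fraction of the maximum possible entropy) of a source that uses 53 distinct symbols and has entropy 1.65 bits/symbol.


H_max = log2(K) = log2(53) = 5.7279 bits/symbol. Redundancy = 1 - H/H_max = 1 - 1.65/5.7279 = 1 - 0.2881 = 0.7119

0.7119


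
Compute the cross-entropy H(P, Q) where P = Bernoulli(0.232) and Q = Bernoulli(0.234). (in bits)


H(P,Q) = -p*log2(q) - (1-p)*log2(1-q). -0.232*log2(0.234) = 0.486137; -0.768*log2(0.766) = 0.295360. H(P,Q) = 0.486137 + 0.295360 = 0.7815

0.7815 bits


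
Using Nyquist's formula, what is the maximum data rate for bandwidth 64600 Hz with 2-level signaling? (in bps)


Rate = 2 * B * log2(M) = 2 * 64600 * 1.0 = 129200.0

129200.0 bps


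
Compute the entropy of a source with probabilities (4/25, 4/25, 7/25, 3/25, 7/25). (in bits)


H = -sum(p_i * log2(p_i)). Terms: -(4/25)*log2(4/25) = 0.423017; -(4/25)*log2(4/25) = 0.423017; -(7/25)*log2(7/25) = 0.514220; -(3/25)*log2(3/25) = 0.367067; -(7/25)*log2(7/25) = 0.514220. H = 0.423017 + 0.423017 + 0.514220 + 0.367067 + 0.514220 = 2.2415

2.2415 bits


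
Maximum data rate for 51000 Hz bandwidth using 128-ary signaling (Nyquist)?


Rate = 2 * B * log2(M) = 2 * 51000 * 7.0 = 714000.0

714000.0 bps


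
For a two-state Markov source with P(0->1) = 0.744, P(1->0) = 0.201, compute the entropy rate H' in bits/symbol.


Stationary distribution: pi_0 = p10/(p01+p10) = 0.2127, pi_1 = 0.7873. Entropy rate H' = pi_0*H(p01) + pi_1*H(p10) = 0.2127*0.8207 + 0.7873*0.7239 = 0.7445

0.7445 bits/symbol


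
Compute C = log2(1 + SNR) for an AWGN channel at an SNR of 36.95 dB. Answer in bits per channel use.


SNR_linear = 10^(36.95/10) = 4954.5019; C = log2(1 + SNR_linear) = log2(1 + 4954.5019) = 12.2748

12.2748 bits/channel use


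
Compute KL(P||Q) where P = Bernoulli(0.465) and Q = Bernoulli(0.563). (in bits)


KL = p*log2(p/q) + (1-p)*log2((1-p)/(1-q)) = 0.465*log2(0.465/0.563) + 0.535*log2(0.535/0.437) = 0.0279

0.0279 bits


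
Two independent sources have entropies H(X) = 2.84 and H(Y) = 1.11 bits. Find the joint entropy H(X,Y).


For independent variables, H(X,Y) = H(X) + H(Y) = 2.84 + 1.11 = 3.95

3.95 bits


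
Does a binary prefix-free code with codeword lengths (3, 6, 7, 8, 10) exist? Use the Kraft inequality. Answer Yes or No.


Kraft sum = sum(2^(-l_i)) = 0.1533, need <= 1. Result: satisfied (a binary prefix-free code with these lengths exists)

Yes


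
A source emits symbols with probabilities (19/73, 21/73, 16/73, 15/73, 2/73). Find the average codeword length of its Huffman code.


Huffman construction (repeatedly merge the two least-probable nodes; each merge adds 1 bit to every symbol beneath it): 2/73 + 15/73 = 17/73; 16/73 + 17/73 = 33/73; 19/73 + 21/73 = 40/73; 33/73 + 40/73 = 1. Resulting codeword lengths (in the order the probabilities were given): (2, 2, 2, 3, 3). L_avg = sum(p_i * l_i) = 19/73*2 + 21/73*2 + 16/73*2 + 15/73*3 + 2/73*3 = 163/73 = 2.2329

2.2329 bits


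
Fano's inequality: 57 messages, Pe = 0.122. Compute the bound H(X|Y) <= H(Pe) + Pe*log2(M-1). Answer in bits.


H(Pe) = -Pe*log2(Pe) - (1-Pe)*log2(1-Pe) = -0.122*log2(0.122) - 0.878*log2(0.878) = 0.370276 + 0.164807 = 0.5351. Pe*log2(M-1) = 0.122*log2(56) = 0.708497. Bound = H(Pe) + Pe*log2(M-1) = 0.370276 + 0.164807 + 0.708497 = 1.2436

1.2436 bits


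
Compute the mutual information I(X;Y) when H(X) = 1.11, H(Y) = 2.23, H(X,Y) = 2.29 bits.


I(X;Y) = H(X) + H(Y) - H(X,Y) = 1.11 + 2.23 - 2.29 = 1.05

1.05 bits


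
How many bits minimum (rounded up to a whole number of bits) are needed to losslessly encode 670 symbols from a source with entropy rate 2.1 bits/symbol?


Minimum bits >= n * H = 670 * 2.1 = 1407.0, rounded up to a whole number of bits = 1407

1407 bits


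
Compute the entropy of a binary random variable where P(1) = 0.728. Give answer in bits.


H = -p*log2(p) - (1-p)*log2(1-p). -0.728*log2(0.728) = 0.333416; -0.272*log2(0.272) = 0.510903. H = 0.333416 + 0.510903 = 0.8443

0.8443 bits


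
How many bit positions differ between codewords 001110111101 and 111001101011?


Count differing positions: ^ ^ . ^ ^ ^ . ^ . ^ ^ . = 8 differences

8


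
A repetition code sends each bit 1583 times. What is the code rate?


Rate = k/n = 1/1583

1/1583


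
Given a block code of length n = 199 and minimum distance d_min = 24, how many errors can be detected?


Detection capability = d_min - 1 = 24 - 1 = 23

23 errors


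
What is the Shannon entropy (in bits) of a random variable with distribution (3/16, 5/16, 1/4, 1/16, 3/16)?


H = -sum(p_i * log2(p_i)). Terms: -(3/16)*log2(3/16) = 0.452820; -(5/16)*log2(5/16) = 0.524397; -(1/4)*log2(1/4) = 0.500000; -(1/16)*log2(1/16) = 0.250000; -(3/16)*log2(3/16) = 0.452820. H = 0.452820 + 0.524397 + 0.500000 + 0.250000 + 0.452820 = 2.18

2.18 bits


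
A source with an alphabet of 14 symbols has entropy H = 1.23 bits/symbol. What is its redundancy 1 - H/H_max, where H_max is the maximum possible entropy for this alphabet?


H_max = log2(K) = log2(14) = 3.8074 bits/symbol. Redundancy = 1 - H/H_max = 1 - 1.23/3.8074 = 1 - 0.3231 = 0.6769

0.6769


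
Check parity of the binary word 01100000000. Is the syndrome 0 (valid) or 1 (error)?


Syndrome = XOR of all bits = 0 XOR 1 XOR 1 XOR 0 XOR 0 XOR 0 XOR 0 XOR 0 XOR 0 XOR 0 XOR 0 = 0

0


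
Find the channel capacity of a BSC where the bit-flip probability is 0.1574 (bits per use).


H(p) = -p*log2(p) - (1-p)*log2(1-p) = -0.1574*log2(0.1574) - 0.8426*log2(0.8426) = 0.419863 + 0.208190 = 0.6281. C = 1 - H(p) = 1 - 0.6281 = 0.3719

0.3719 bits


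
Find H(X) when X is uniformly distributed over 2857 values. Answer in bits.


H = log2(n) = log2(2857) = 11.4803

11.4803 bits


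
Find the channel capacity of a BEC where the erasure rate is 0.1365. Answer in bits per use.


C = 1 - epsilon = 1 - 0.1365 = 0.8635

0.8635 bits


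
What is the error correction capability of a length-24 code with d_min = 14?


Correction capability = floor((d-1)/2) = floor((14-1)/2) = 6

6 errors


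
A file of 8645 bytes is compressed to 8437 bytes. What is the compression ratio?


Ratio = original / compressed = 8645 / 8437 = 1.0247

1.0247


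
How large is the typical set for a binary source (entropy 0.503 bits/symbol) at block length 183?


log2|A_typical| = nH = 183 * 0.503 = 92.049, so |A_typical| ~ 2^92.049 = 5.123e+27

5.123e+27


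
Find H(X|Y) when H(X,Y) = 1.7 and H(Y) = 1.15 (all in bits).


H(X|Y) = H(X,Y) - H(Y) = 1.7 - 1.15 = 0.55

0.55 bits


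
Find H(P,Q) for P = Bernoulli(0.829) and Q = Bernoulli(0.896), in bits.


H(P,Q) = -p*log2(q) - (1-p)*log2(1-q). -0.829*log2(0.896) = 0.131338; -0.171*log2(0.104) = 0.558374. H(P,Q) = 0.131338 + 0.558374 = 0.6897

0.6897 bits


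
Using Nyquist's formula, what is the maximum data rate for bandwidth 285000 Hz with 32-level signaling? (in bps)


Rate = 2 * B * log2(M) = 2 * 285000 * 5.0 = 2850000.0

2850000.0 bps


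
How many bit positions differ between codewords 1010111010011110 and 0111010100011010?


Count differing positions: ^ ^ . ^ ^ . ^ ^ ^ . . . . ^ . . = 8 differences

8


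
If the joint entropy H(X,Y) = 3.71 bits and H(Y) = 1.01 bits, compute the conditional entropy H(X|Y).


H(X|Y) = H(X,Y) - H(Y) = 3.71 - 1.01 = 2.7

2.7 bits


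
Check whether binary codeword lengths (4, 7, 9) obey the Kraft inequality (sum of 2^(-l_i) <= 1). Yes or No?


Kraft sum = sum(2^(-l_i)) = 0.0723, need <= 1. Result: satisfied (a binary prefix-free code with these lengths exists)

Yes


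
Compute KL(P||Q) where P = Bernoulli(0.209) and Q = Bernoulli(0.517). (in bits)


KL = p*log2(p/q) + (1-p)*log2((1-p)/(1-q)) = 0.209*log2(0.209/0.517) + 0.791*log2(0.791/0.483) = 0.2898

0.2898 bits


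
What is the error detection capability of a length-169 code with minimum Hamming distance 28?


Detection capability = d_min - 1 = 28 - 1 = 27

27 errors


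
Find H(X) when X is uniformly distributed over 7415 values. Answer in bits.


H = log2(n) = log2(7415) = 12.8562

12.8562 bits


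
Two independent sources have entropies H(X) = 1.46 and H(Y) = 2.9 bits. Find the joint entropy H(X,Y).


For independent variables, H(X,Y) = H(X) + H(Y) = 1.46 + 2.9 = 4.36

4.36 bits


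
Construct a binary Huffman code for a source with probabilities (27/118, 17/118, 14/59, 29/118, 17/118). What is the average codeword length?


Huffman construction (repeatedly merge the two least-probable nodes; each merge adds 1 bit to every symbol beneath it): 17/118 + 17/118 = 17/59; 27/118 + 14/59 = 55/118; 29/118 + 17/59 = 63/118; 55/118 + 63/118 = 1. Resulting codeword lengths (in the order the probabilities were given): (2, 3, 2, 2, 3). L_avg = sum(p_i * l_i) = 27/118*2 + 17/118*3 + 14/59*2 + 29/118*2 + 17/118*3 = 135/59 = 2.2881

2.2881 bits


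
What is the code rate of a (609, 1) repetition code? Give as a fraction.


Rate = k/n = 1/609

1/609


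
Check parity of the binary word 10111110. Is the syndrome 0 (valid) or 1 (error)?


Syndrome = XOR of all bits = 1 XOR 0 XOR 1 XOR 1 XOR 1 XOR 1 XOR 1 XOR 0 = 0

0


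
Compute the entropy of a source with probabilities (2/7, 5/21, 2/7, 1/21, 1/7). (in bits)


H = -sum(p_i * log2(p_i)). Terms: -(2/7)*log2(2/7) = 0.516387; -(5/21)*log2(5/21) = 0.492950; -(2/7)*log2(2/7) = 0.516387; -(1/21)*log2(1/21) = 0.209158; -(1/7)*log2(1/7) = 0.401051. H = 0.516387 + 0.492950 + 0.516387 + 0.209158 + 0.401051 = 2.1359

2.1359 bits
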